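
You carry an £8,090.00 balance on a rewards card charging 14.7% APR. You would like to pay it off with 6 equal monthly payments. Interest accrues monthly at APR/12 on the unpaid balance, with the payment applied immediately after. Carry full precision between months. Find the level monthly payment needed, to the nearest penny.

£1,406.73

Monthly rate r = 14.7%/12 = 1.225% = 0.01225.
Level-payment amortization: P = B₀·r / (1 − (1+r)^(−n)) = 8090.00·0.01225 / (1 − 1.01225^(−6)).
Denominator 1 − (1+r)^(−6) = 0.070448861.
P = 99.1025 / 0.070448861 ≈ 1406.73.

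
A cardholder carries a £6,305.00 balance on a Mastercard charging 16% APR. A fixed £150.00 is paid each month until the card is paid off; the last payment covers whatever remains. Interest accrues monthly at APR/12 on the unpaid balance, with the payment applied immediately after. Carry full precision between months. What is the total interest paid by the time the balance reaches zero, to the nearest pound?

Monthly rate r = 16%/12 = 1.33333% = 0.0133333.
Payoff takes n = ⌈−ln(1 − rB₀/P)/ln(1+r)⌉ = ⌈62.059⌉ = 63 payments; the last is £8.97.
Total paid = 62·£150.00 + £8.97 = £9,308.97.
Total interest = total paid − principal = £9,308.97 − £6,305.00 = £3,003.97.

£3,004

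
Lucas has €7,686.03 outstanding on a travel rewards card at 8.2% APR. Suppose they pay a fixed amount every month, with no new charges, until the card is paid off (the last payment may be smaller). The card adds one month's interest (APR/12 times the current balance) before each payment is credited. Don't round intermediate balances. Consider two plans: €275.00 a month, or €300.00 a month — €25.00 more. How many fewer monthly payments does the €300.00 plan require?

3 fewer payments

Monthly rate r = 8.2%/12 = 0.683333% = 0.00683333.
At €275.00/mo: n = ⌈−ln(1 − rB₀/P)/ln(1+r)⌉ = 32 payments (last €33.47); total interest = total paid − €7,686.03 = €872.44.
At €300.00/mo: 29 payments (last €78.39); total interest €792.36.
Payments saved = 32 − 29 = 3.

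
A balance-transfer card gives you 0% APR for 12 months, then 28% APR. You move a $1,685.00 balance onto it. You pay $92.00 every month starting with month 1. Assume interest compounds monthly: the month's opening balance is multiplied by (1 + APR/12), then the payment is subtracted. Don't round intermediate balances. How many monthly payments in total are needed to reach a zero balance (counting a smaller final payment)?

19 months

Promo months 1–12 at r₀ = 0%/12 = 0; months 13+ at r₁ = 28%/12 = 0.0233333.
After month 12 (no interest yet): B = $1,685.00 − 12·$92.00 = $581.00.
Then at r₁ with $92.00/mo: n₂ = −ln(1 − r₁·B/P)/ln(1+r₁) ≈ 6.91 → 7 more payments.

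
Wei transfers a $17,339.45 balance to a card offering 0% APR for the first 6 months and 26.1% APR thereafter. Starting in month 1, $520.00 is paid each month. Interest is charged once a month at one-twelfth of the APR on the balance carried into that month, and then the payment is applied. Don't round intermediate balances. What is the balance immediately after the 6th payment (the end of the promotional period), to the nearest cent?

Promo months 1–6 at r₀ = 0%/12 = 0; months 7+ at r₁ = 26.1%/12 = 0.02175.
After month 6 (no interest yet): B = $17,339.45 − 6·$520.00 = $14,219.45.

$14,219.45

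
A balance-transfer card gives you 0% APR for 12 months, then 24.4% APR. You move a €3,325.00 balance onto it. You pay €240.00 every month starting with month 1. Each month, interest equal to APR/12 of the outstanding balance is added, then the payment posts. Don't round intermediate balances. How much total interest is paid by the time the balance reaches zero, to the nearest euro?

€13

Promo months 1–12 at r₀ = 0%/12 = 0; months 13+ at r₁ = 24.4%/12 = 0.0203333.
After month 12 (no interest yet): B = €3,325.00 − 12·€240.00 = €445.00.
Then at r₁ with €240.00/mo: n₂ = −ln(1 − r₁·B/P)/ln(1+r₁) ≈ 1.91 → 2 more payments.
Total paid = 13·€240.00 + €218.40 = €3,338.40; interest = €3,338.40 − €3,325.00 = €13.40.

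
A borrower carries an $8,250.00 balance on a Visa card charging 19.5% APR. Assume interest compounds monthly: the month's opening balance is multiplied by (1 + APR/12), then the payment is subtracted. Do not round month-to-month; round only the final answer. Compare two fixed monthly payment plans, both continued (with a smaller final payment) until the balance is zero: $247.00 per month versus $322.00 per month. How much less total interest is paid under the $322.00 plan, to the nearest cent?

Monthly rate r = 19.5%/12 = 1.625% = 0.01625.
At $247.00/mo: n = ⌈−ln(1 − rB₀/P)/ln(1+r)⌉ = 49 payments (last $135.70); total interest = total paid − $8,250.00 = $3,741.70.
At $322.00/mo: 34 payments (last $130.52); total interest $2,506.52.
Interest saved = $3,741.70 − $2,506.52 = $1,235.18.

$1,235.18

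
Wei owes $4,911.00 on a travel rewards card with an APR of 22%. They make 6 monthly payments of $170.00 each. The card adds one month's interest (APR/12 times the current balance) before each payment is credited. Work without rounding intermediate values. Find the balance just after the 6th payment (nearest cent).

$4,408.67

Monthly rate r = 22%/12 = 1.83333% = 0.0183333.
Each month: B ← B·(1+r) − $170.00.
Month 1: interest $90.03; balance after payment $4,831.03.
Month 2: interest $88.57; balance after payment $4,749.60.
Month 3: interest $87.08; balance after payment $4,666.68.
Month 4: interest $85.56; balance after payment $4,582.24.
Month 5: interest $84.01; balance after payment $4,496.24.
Month 6: interest $82.43; balance after payment $4,408.67.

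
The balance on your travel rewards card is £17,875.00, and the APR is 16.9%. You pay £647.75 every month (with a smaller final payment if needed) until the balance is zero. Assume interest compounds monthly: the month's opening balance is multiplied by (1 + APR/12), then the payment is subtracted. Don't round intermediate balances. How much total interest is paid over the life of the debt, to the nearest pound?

£4,917

Monthly rate r = 16.9%/12 = 1.40833% = 0.0140833.
Payoff takes n = ⌈−ln(1 − rB₀/P)/ln(1+r)⌉ = ⌈35.185⌉ = 36 payments; the last is £120.48.
Total paid = 35·£647.75 + £120.48 = £22,791.73.
Total interest = total paid − principal = £22,791.73 − £17,875.00 = £4,916.73.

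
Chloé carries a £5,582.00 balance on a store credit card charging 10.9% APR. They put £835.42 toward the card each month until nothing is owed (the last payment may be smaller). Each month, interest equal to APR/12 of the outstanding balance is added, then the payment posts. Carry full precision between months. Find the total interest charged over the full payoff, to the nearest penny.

£202.95

Monthly rate r = 10.9%/12 = 0.908333% = 0.00908333.
Payoff takes n = ⌈−ln(1 − rB₀/P)/ln(1+r)⌉ = ⌈6.924⌉ = 7 payments; the last is £772.43.
Total paid = 6·£835.42 + £772.43 = £5,784.95.
Total interest = total paid − principal = £5,784.95 − £5,582.00 = £202.95.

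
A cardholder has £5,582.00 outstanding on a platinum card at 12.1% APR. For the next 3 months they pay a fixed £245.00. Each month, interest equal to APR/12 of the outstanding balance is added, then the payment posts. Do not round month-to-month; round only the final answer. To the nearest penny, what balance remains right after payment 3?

£5,010.13

Monthly rate r = 12.1%/12 = 1.00833% = 0.0100833.
Each month: B ← B·(1+r) − £245.00.
Month 1: interest £56.29; balance after payment £5,393.29.
Month 2: interest £54.38; balance after payment £5,202.67.
Month 3: interest £52.46; balance after payment £5,010.13.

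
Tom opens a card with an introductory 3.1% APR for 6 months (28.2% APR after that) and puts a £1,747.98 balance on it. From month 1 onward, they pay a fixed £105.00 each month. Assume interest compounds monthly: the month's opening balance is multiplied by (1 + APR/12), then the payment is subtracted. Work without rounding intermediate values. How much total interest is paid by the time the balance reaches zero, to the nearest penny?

Promo months 1–6 at r₀ = 3.1%/12 = 0.00258333; months 7+ at r₁ = 28.2%/12 = 0.0235.
After month 6: iterate B ← B·(1+r₀) − £105.00 for 6 months → £1,141.17.
Then at r₁ with £105.00/mo: n₂ = −ln(1 − r₁·B/P)/ln(1+r₁) ≈ 12.70 → 13 more payments.
Total paid = 18·£105.00 + £73.38 = £1,963.38; interest = £1,963.38 − £1,747.98 = £215.40.

£215.40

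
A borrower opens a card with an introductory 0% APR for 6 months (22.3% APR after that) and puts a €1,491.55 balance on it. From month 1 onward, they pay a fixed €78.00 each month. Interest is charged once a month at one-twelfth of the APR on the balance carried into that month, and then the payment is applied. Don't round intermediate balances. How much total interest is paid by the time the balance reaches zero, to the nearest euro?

Promo months 1–6 at r₀ = 0%/12 = 0; months 7+ at r₁ = 22.3%/12 = 0.0185833.
After month 6 (no interest yet): B = €1,491.55 − 6·€78.00 = €1,023.55.
Then at r₁ with €78.00/mo: n₂ = −ln(1 − r₁·B/P)/ln(1+r₁) ≈ 15.18 → 16 more payments.
Total paid = 21·€78.00 + €14.24 = €1,652.24; interest = €1,652.24 − €1,491.55 = €160.69.

€161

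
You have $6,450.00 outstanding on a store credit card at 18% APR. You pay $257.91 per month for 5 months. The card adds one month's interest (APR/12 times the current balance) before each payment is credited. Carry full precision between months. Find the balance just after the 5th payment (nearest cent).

Monthly rate r = 18%/12 = 1.5% = 0.015.
Each month: B ← B·(1+r) − $257.91.
Month 1: interest $96.75; balance after payment $6,288.84.
Month 2: interest $94.33; balance after payment $6,125.26.
Month 3: interest $91.88; balance after payment $5,959.23.
Month 4: interest $89.39; balance after payment $5,790.71.
Month 5: interest $86.86; balance after payment $5,619.66.

$5,619.66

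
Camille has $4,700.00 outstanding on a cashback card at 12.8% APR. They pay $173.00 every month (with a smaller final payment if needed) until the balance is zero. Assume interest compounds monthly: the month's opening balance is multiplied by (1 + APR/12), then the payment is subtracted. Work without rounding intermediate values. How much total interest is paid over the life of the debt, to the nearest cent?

Monthly rate r = 12.8%/12 = 1.06667% = 0.0106667.
Payoff takes n = ⌈−ln(1 − rB₀/P)/ln(1+r)⌉ = ⌈32.251⌉ = 33 payments; the last is $43.64.
Total paid = 32·$173.00 + $43.64 = $5,579.64.
Total interest = total paid − principal = $5,579.64 − $4,700.00 = $879.64.

$879.64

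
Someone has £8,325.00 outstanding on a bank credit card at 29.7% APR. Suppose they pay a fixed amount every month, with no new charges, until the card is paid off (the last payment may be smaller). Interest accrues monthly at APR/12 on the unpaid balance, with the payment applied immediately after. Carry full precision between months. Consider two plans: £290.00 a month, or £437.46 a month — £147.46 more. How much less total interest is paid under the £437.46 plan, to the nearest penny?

Monthly rate r = 29.7%/12 = 2.475% = 0.02475.
At £290.00/mo: n = ⌈−ln(1 − rB₀/P)/ln(1+r)⌉ = 51 payments (last £204.18); total interest = total paid − £8,325.00 = £6,379.18.
At £437.46/mo: 27 payments (last £19.94); total interest £3,068.90.
Interest saved = £6,379.18 − £3,068.90 = £3,310.28.

£3,310.28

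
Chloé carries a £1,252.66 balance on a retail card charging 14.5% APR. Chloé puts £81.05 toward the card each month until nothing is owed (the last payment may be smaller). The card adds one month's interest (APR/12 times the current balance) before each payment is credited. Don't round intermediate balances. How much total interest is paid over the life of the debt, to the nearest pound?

Monthly rate r = 14.5%/12 = 1.20833% = 0.0120833.
Payoff takes n = ⌈−ln(1 − rB₀/P)/ln(1+r)⌉ = ⌈17.211⌉ = 18 payments; the last is £17.18.
Total paid = 17·£81.05 + £17.18 = £1,395.03.
Total interest = total paid − principal = £1,395.03 − £1,252.66 = £142.37.

£142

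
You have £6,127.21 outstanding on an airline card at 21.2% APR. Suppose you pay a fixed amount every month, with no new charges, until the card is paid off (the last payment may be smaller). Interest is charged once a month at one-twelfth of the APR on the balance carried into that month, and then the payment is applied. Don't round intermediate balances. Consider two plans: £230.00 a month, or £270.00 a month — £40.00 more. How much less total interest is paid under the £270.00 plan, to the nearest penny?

Monthly rate r = 21.2%/12 = 1.76667% = 0.0176667.
At £230.00/mo: n = ⌈−ln(1 − rB₀/P)/ln(1+r)⌉ = 37 payments (last £74.52); total interest = total paid − £6,127.21 = £2,227.31.
At £270.00/mo: 30 payments (last £69.73); total interest £1,772.52.
Interest saved = £2,227.31 − £1,772.52 = £454.79.

£454.79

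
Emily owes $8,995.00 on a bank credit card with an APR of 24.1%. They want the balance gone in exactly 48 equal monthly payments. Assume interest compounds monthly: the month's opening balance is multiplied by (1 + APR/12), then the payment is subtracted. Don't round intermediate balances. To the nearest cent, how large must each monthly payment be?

Monthly rate r = 24.1%/12 = 2.00833% = 0.0200833.
Level-payment amortization: P = B₀·r / (1 − (1+r)^(−n)) = 8995.00·0.0200833 / (1 − 1.02008^(−48)).
Denominator 1 − (1+r)^(−48) = 0.614975195.
P = 180.65 / 0.614975195 ≈ 293.75.

$293.75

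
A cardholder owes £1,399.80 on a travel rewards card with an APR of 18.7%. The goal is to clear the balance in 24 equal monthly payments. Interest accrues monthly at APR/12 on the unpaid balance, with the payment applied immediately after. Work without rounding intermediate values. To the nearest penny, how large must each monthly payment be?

£70.36

Monthly rate r = 18.7%/12 = 1.55833% = 0.0155833.
Level-payment amortization: P = B₀·r / (1 − (1+r)^(−n)) = 1399.80·0.0155833 / (1 − 1.01558^(−24)).
Denominator 1 − (1+r)^(−24) = 0.310035989.
P = 21.8135 / 0.310035989 ≈ 70.36.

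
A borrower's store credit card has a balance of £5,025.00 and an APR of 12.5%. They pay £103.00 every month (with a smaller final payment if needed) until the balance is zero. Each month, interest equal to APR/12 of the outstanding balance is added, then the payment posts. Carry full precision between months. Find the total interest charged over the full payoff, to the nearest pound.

£2,029

Monthly rate r = 12.5%/12 = 1.04167% = 0.0104167.
Payoff takes n = ⌈−ln(1 − rB₀/P)/ln(1+r)⌉ = ⌈68.482⌉ = 69 payments; the last is £49.80.
Total paid = 68·£103.00 + £49.80 = £7,053.80.
Total interest = total paid − principal = £7,053.80 − £5,025.00 = £2,028.80.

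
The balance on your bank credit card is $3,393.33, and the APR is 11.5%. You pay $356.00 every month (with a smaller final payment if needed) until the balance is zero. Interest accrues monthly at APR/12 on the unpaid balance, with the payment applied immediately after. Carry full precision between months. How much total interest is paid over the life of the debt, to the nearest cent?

Monthly rate r = 11.5%/12 = 0.958333% = 0.00958333.
Payoff takes n = ⌈−ln(1 − rB₀/P)/ln(1+r)⌉ = ⌈10.043⌉ = 11 payments; the last is $15.55.
Total paid = 10·$356.00 + $15.55 = $3,575.55.
Total interest = total paid − principal = $3,575.55 − $3,393.33 = $182.22.

$182.22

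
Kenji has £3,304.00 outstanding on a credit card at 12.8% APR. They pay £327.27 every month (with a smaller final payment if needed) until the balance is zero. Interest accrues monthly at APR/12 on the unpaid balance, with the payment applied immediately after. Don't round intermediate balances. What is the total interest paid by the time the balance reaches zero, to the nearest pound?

£211

Monthly rate r = 12.8%/12 = 1.06667% = 0.0106667.
Payoff takes n = ⌈−ln(1 − rB₀/P)/ln(1+r)⌉ = ⌈10.739⌉ = 11 payments; the last is £242.05.
Total paid = 10·£327.27 + £242.05 = £3,514.75.
Total interest = total paid − principal = £3,514.75 − £3,304.00 = £210.75.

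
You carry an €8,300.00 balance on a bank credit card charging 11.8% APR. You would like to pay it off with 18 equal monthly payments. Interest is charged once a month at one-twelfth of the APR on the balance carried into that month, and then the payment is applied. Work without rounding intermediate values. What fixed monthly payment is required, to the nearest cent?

€505.38

Monthly rate r = 11.8%/12 = 0.983333% = 0.00983333.
Level-payment amortization: P = B₀·r / (1 − (1+r)^(−n)) = 8300.00·0.00983333 / (1 − 1.00983^(−18)).
Denominator 1 − (1+r)^(−18) = 0.161495569.
P = 81.6167 / 0.161495569 ≈ 505.38.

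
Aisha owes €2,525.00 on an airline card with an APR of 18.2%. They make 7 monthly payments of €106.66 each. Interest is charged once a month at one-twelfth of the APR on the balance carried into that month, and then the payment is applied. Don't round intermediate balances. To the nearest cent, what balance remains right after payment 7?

Monthly rate r = 18.2%/12 = 1.51667% = 0.0151667.
Each month: B ← B·(1+r) − €106.66.
Month 1: interest €38.30; balance after payment €2,456.64.
Month 2: interest €37.26; balance after payment €2,387.23.
Month 3: interest €36.21; balance after payment €2,316.78.
Month 4: interest €35.14; balance after payment €2,245.26.
Month 5: interest €34.05; balance after payment €2,172.65.
Month 6: interest €32.95; balance after payment €2,098.94.
Month 7: interest €31.83; balance after payment €2,024.12.

€2,024.12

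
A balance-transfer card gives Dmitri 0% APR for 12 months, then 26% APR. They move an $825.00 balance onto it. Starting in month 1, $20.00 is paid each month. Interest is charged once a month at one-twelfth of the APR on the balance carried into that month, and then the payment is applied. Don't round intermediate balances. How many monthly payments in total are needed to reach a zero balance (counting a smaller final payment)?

59 payments

Promo months 1–12 at r₀ = 0%/12 = 0; months 13+ at r₁ = 26%/12 = 0.0216667.
After month 12 (no interest yet): B = $825.00 − 12·$20.00 = $585.00.
Then at r₁ with $20.00/mo: n₂ = −ln(1 − r₁·B/P)/ln(1+r₁) ≈ 46.86 → 47 more payments.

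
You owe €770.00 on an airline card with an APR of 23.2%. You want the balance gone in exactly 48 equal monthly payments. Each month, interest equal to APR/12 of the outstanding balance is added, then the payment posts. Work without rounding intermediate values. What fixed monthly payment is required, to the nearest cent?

€24.76

Monthly rate r = 23.2%/12 = 1.93333% = 0.0193333.
Level-payment amortization: P = B₀·r / (1 − (1+r)^(−n)) = 770.00·0.0193333 / (1 − 1.01933^(−48)).
Denominator 1 − (1+r)^(−48) = 0.601139403.
P = 14.8867 / 0.601139403 ≈ 24.76.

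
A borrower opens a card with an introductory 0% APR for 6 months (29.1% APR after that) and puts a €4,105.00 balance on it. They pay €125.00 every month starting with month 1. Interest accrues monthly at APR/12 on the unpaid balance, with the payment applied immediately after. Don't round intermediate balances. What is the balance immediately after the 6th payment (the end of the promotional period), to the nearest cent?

Promo months 1–6 at r₀ = 0%/12 = 0; months 7+ at r₁ = 29.1%/12 = 0.02425.
After month 6 (no interest yet): B = €4,105.00 − 6·€125.00 = €3,355.00.

€3,355.00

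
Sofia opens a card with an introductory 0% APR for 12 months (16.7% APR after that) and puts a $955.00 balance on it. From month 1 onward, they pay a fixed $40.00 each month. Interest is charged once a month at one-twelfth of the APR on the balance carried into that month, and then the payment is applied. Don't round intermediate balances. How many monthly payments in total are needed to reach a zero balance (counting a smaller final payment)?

26 payments

Promo months 1–12 at r₀ = 0%/12 = 0; months 13+ at r₁ = 16.7%/12 = 0.0139167.
After month 12 (no interest yet): B = $955.00 − 12·$40.00 = $475.00.
Then at r₁ with $40.00/mo: n₂ = −ln(1 − r₁·B/P)/ln(1+r₁) ≈ 13.07 → 14 more payments.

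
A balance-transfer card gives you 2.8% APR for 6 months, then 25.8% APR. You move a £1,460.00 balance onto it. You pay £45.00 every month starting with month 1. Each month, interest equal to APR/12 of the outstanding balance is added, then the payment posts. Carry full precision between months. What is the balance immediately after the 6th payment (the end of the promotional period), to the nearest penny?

Promo months 1–6 at r₀ = 2.8%/12 = 0.00233333; months 7+ at r₁ = 25.8%/12 = 0.0215.
After month 6: iterate B ← B·(1+r₀) − £45.00 for 6 months → £1,208.98.

£1,208.98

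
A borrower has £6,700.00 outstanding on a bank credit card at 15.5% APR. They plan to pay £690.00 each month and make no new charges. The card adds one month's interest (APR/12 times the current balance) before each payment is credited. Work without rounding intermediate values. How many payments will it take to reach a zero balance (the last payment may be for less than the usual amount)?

11 payments

Monthly rate r = 15.5%/12 = 1.29167% = 0.0129167.
Recurrence: B ← B·(1+r) − £690.00.
Month 1: interest £86.54; balance after payment £6,096.54.
Month 2: interest £78.75; balance after payment £5,485.29.
Closed form: n = −ln(1 − rB₀/P)/ln(1+r) = −ln(0.87458)/ln(1.01292) ≈ 10.442, so the balance reaches zero during payment 11.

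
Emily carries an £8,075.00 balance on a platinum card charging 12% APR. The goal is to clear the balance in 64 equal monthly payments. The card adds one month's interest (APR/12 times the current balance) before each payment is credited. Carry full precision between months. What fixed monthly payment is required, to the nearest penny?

Monthly rate r = 12%/12 = 1% = 0.01.
Level-payment amortization: P = B₀·r / (1 − (1+r)^(−n)) = 8075.00·0.01 / (1 − 1.01^(−64)).
Denominator 1 − (1+r)^(−64) = 0.471028738.
P = 80.75 / 0.471028738 ≈ 171.43.

£171.43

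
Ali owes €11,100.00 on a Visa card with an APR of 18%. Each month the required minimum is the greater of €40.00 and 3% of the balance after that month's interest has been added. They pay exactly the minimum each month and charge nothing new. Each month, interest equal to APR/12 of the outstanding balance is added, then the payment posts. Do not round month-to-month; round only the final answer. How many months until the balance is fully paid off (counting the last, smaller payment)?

183 months

Monthly rate r = 18%/12 = 1.5% = 0.015.
While 3% of the post-interest balance exceeds €40.00, each month B ← (B·(1+r))·(1 − 0.03), i.e. B shrinks by the factor (1+r)·0.97 = 0.98455.
This holds for months 1–138. Entering month 139 the balance is €1,294.60; 3% of the post-interest balance is now below €40.00, so the flat €40.00 minimum applies from here.
From month 139 a fixed €40.00 at rate r clears €1,294.60 in 45 more payments. Total: 138 + 45 = 183 months.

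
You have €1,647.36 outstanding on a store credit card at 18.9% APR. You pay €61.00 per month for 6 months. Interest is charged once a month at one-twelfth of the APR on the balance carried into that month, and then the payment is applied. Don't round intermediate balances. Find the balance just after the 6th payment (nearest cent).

€1,428.58

Monthly rate r = 18.9%/12 = 1.575% = 0.01575.
Each month: B ← B·(1+r) − €61.00.
Month 1: interest €25.95; balance after payment €1,612.31.
Month 2: interest €25.39; balance after payment €1,576.70.
Month 3: interest €24.83; balance after payment €1,540.53.
Month 4: interest €24.26; balance after payment €1,503.80.
Month 5: interest €23.68; balance after payment €1,466.48.
Month 6: interest €23.10; balance after payment €1,428.58.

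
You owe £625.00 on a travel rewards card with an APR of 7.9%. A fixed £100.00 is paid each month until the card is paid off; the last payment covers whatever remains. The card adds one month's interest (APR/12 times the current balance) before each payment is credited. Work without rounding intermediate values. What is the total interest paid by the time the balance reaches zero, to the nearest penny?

Monthly rate r = 7.9%/12 = 0.658333% = 0.00658333.
Payoff takes n = ⌈−ln(1 − rB₀/P)/ln(1+r)⌉ = ⌈6.403⌉ = 7 payments; the last is £40.40.
Total paid = 6·£100.00 + £40.40 = £640.40.
Total interest = total paid − principal = £640.40 − £625.00 = £15.40.

£15.40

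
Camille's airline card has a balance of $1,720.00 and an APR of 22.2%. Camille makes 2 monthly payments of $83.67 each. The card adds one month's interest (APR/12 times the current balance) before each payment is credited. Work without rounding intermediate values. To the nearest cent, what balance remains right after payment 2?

Monthly rate r = 22.2%/12 = 1.85% = 0.0185.
Each month: B ← B·(1+r) − $83.67.
Month 1: interest $31.82; balance after payment $1,668.15.
Month 2: interest $30.86; balance after payment $1,615.34.

$1,615.34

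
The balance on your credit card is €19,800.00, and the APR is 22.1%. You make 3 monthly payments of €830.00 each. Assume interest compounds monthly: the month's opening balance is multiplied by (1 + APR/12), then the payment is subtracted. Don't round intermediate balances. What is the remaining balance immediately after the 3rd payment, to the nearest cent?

€18,378.08

Monthly rate r = 22.1%/12 = 1.84167% = 0.0184167.
Each month: B ← B·(1+r) − €830.00.
Month 1: interest €364.65; balance after payment €19,334.65.
Month 2: interest €356.08; balance after payment €18,860.73.
Month 3: interest €347.35; balance after payment €18,378.08.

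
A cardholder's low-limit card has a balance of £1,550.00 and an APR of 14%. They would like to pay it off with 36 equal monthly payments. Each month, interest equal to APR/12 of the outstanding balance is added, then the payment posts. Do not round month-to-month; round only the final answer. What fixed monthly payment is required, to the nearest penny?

Monthly rate r = 14%/12 = 1.16667% = 0.0116667.
Level-payment amortization: P = B₀·r / (1 − (1+r)^(−n)) = 1550.00·0.0116667 / (1 − 1.01167^(−36)).
Denominator 1 − (1+r)^(−36) = 0.341353884.
P = 18.0833 / 0.341353884 ≈ 52.98.

£52.98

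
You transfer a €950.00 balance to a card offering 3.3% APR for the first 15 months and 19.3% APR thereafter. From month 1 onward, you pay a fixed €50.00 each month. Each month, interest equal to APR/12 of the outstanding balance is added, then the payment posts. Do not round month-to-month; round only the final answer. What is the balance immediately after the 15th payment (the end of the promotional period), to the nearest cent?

€225.34

Promo months 1–15 at r₀ = 3.3%/12 = 0.00275; months 16+ at r₁ = 19.3%/12 = 0.0160833.
After month 15: iterate B ← B·(1+r₀) − €50.00 for 15 months → €225.34.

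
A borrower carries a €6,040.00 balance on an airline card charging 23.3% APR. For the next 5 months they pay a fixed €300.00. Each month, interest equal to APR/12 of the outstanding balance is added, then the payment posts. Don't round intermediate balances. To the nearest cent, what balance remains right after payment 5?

€5,090.21

Monthly rate r = 23.3%/12 = 1.94167% = 0.0194167.
Each month: B ← B·(1+r) − €300.00.
Month 1: interest €117.28; balance after payment €5,857.28.
Month 2: interest €113.73; balance after payment €5,671.01.
Month 3: interest €110.11; balance after payment €5,481.12.
Month 4: interest €106.43; balance after payment €5,287.54.
Month 5: interest €102.67; balance after payment €5,090.21.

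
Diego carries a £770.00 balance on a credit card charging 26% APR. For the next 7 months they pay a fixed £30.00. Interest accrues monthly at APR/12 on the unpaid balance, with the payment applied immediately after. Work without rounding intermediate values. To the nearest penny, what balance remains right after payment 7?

£670.50

Monthly rate r = 26%/12 = 2.16667% = 0.0216667.
Each month: B ← B·(1+r) − £30.00.
Month 1: interest £16.68; balance after payment £756.68.
Month 2: interest £16.39; balance after payment £743.08.
Month 3: interest £16.10; balance after payment £729.18.
Month 4: interest £15.80; balance after payment £714.98.
Month 5: interest £15.49; balance after payment £700.47.
Month 6: interest £15.18; balance after payment £685.65.
Month 7: interest £14.86; balance after payment £670.50.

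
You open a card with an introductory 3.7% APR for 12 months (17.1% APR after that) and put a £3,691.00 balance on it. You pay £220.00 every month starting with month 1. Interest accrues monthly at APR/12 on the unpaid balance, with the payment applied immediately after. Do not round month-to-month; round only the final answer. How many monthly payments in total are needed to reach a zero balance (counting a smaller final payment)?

Promo months 1–12 at r₀ = 3.7%/12 = 0.00308333; months 13+ at r₁ = 17.1%/12 = 0.01425.
After month 12: iterate B ← B·(1+r₀) − £220.00 for 12 months → £1,144.67.
Then at r₁ with £220.00/mo: n₂ = −ln(1 − r₁·B/P)/ln(1+r₁) ≈ 5.44 → 6 more payments.

18 payments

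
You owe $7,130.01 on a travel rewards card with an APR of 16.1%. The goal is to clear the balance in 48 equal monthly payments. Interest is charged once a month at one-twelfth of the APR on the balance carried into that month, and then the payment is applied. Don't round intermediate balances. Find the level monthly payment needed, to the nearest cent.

Monthly rate r = 16.1%/12 = 1.34167% = 0.0134167.
Level-payment amortization: P = B₀·r / (1 − (1+r)^(−n)) = 7130.01·0.0134167 / (1 − 1.01342^(−48)).
Denominator 1 − (1+r)^(−48) = 0.472558906.
P = 95.661 / 0.472558906 ≈ 202.43.

$202.43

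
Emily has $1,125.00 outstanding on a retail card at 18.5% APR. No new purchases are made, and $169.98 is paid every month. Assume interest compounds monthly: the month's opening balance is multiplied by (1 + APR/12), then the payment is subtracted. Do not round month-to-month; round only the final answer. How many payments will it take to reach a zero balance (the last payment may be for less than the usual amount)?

8 payments

Monthly rate r = 18.5%/12 = 1.54167% = 0.0154167.
Recurrence: B ← B·(1+r) − $169.98.
Month 1: interest $17.34; balance after payment $972.36.
Month 2: interest $14.99; balance after payment $817.37.
Closed form: n = −ln(1 − rB₀/P)/ln(1+r) = −ln(0.89797)/ln(1.01542) ≈ 7.035, so the balance reaches zero during payment 8.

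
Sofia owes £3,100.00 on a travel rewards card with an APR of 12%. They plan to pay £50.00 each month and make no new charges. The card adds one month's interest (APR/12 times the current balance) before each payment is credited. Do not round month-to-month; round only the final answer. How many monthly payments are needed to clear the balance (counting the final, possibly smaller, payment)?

98 payments

Monthly rate r = 12%/12 = 1% = 0.01.
Recurrence: B ← B·(1+r) − £50.00.
Month 1: interest £31.00; balance after payment £3,081.00.
Month 2: interest £30.81; balance after payment £3,061.81.
Closed form: n = −ln(1 − rB₀/P)/ln(1+r) = −ln(0.38)/ln(1.01) ≈ 97.241, so the balance reaches zero during payment 98.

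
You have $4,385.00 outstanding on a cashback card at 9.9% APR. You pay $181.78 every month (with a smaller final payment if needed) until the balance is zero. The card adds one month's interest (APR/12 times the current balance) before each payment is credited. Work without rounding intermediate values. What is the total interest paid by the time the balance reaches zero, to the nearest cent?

$524.66

Monthly rate r = 9.9%/12 = 0.825% = 0.00825.
Payoff takes n = ⌈−ln(1 − rB₀/P)/ln(1+r)⌉ = ⌈27.009⌉ = 28 payments; the last is $1.60.
Total paid = 27·$181.78 + $1.60 = $4,909.66.
Total interest = total paid − principal = $4,909.66 − $4,385.00 = $524.66.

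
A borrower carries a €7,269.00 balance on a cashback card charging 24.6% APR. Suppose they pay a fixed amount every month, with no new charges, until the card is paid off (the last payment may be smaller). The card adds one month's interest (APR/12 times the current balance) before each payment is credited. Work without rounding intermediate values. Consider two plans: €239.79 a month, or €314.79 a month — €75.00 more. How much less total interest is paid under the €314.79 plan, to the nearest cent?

Monthly rate r = 24.6%/12 = 2.05% = 0.0205.
At €239.79/mo: n = ⌈−ln(1 − rB₀/P)/ln(1+r)⌉ = 48 payments (last €208.45); total interest = total paid − €7,269.00 = €4,209.58.
At €314.79/mo: 32 payments (last €189.98); total interest €2,679.47.
Interest saved = €4,209.58 − €2,679.47 = €1,530.11.

€1,530.11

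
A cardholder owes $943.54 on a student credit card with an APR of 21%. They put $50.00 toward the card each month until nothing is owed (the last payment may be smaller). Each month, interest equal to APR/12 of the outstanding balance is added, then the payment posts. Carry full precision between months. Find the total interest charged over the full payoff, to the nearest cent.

$211.73

Monthly rate r = 21%/12 = 1.75% = 0.0175.
Payoff takes n = ⌈−ln(1 − rB₀/P)/ln(1+r)⌉ = ⌈23.105⌉ = 24 payments; the last is $5.27.
Total paid = 23·$50.00 + $5.27 = $1,155.27.
Total interest = total paid − principal = $1,155.27 − $943.54 = $211.73.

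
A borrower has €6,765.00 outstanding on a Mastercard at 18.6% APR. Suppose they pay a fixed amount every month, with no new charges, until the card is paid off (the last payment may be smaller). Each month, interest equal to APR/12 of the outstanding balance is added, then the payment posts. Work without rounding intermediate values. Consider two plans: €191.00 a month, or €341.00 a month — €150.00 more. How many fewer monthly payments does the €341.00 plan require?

Monthly rate r = 18.6%/12 = 1.55% = 0.0155.
At €191.00/mo: n = ⌈−ln(1 − rB₀/P)/ln(1+r)⌉ = 52 payments (last €147.22); total interest = total paid − €6,765.00 = €3,123.22.
At €341.00/mo: 24 payments (last €303.58); total interest €1,381.58.
Payments saved = 52 − 24 = 28.

28 fewer payments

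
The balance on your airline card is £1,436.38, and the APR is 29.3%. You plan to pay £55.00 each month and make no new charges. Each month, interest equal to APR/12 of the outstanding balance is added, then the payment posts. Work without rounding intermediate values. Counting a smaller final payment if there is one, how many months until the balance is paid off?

43 months

Monthly rate r = 29.3%/12 = 2.44167% = 0.0244167.
Recurrence: B ← B·(1+r) − £55.00.
Month 1: interest £35.07; balance after payment £1,416.45.
Month 2: interest £34.59; balance after payment £1,396.04.
Closed form: n = −ln(1 − rB₀/P)/ln(1+r) = −ln(0.36233)/ln(1.02442) ≈ 42.083, so the balance reaches zero during payment 43.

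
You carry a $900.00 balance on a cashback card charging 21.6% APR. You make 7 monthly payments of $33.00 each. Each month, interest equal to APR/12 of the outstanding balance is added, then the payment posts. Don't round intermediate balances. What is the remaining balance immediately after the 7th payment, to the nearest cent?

Monthly rate r = 21.6%/12 = 1.8% = 0.018.
Each month: B ← B·(1+r) − $33.00.
Month 1: interest $16.20; balance after payment $883.20.
Month 2: interest $15.90; balance after payment $866.10.
Month 3: interest $15.59; balance after payment $848.69.
Month 4: interest $15.28; balance after payment $830.96.
Month 5: interest $14.96; balance after payment $812.92.
Month 6: interest $14.63; balance after payment $794.55.
Month 7: interest $14.30; balance after payment $775.86.

$775.86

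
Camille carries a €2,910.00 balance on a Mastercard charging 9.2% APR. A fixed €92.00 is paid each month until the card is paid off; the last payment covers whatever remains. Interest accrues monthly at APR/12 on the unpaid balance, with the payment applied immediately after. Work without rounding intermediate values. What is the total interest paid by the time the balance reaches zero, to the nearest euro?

Monthly rate r = 9.2%/12 = 0.766667% = 0.00766667.
Payoff takes n = ⌈−ln(1 − rB₀/P)/ln(1+r)⌉ = ⌈36.365⌉ = 37 payments; the last is €33.62.
Total paid = 36·€92.00 + €33.62 = €3,345.62.
Total interest = total paid − principal = €3,345.62 − €2,910.00 = €435.62.

€436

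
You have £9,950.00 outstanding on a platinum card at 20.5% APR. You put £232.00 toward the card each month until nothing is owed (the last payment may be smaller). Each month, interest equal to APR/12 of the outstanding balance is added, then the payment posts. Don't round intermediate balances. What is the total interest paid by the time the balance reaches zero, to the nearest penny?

Monthly rate r = 20.5%/12 = 1.70833% = 0.0170833.
Payoff takes n = ⌈−ln(1 − rB₀/P)/ln(1+r)⌉ = ⌈77.883⌉ = 78 payments; the last is £205.09.
Total paid = 77·£232.00 + £205.09 = £18,069.09.
Total interest = total paid − principal = £18,069.09 − £9,950.00 = £8,119.09.

£8,119.09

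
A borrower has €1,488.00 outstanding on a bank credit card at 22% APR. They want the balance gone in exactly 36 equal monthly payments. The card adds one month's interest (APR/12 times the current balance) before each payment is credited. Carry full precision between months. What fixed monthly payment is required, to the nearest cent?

€56.83

Monthly rate r = 22%/12 = 1.83333% = 0.0183333.
Level-payment amortization: P = B₀·r / (1 − (1+r)^(−n)) = 1488.00·0.0183333 / (1 − 1.01833^(−36)).
Denominator 1 − (1+r)^(−36) = 0.480050165.
P = 27.28 / 0.480050165 ≈ 56.83.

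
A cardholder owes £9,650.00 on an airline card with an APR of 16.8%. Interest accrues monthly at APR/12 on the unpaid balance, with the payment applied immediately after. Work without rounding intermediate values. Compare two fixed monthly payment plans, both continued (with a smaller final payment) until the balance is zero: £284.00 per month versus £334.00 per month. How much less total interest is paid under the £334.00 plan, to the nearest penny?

£737.52

Monthly rate r = 16.8%/12 = 1.4% = 0.014.
At £284.00/mo: n = ⌈−ln(1 − rB₀/P)/ln(1+r)⌉ = 47 payments (last £126.44); total interest = total paid − £9,650.00 = £3,540.44.
At £334.00/mo: 38 payments (last £94.92); total interest £2,802.92.
Interest saved = £3,540.44 − £2,802.92 = £737.52.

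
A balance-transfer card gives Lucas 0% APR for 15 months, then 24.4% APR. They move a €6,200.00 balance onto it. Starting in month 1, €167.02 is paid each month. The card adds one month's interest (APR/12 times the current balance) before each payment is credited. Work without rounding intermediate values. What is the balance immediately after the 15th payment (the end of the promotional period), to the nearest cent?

€3,694.70

Promo months 1–15 at r₀ = 0%/12 = 0; months 16+ at r₁ = 24.4%/12 = 0.0203333.
After month 15 (no interest yet): B = €6,200.00 − 15·€167.02 = €3,694.70.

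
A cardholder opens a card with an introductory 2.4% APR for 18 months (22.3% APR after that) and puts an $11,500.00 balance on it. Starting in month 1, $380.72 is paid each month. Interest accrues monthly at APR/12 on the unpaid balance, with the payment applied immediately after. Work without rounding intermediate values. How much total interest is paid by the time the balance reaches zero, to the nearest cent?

Promo months 1–18 at r₀ = 2.4%/12 = 0.002; months 19+ at r₁ = 22.3%/12 = 0.0185833.
After month 18: iterate B ← B·(1+r₀) − $380.72 for 18 months → $4,950.40.
Then at r₁ with $380.72/mo: n₂ = −ln(1 − r₁·B/P)/ln(1+r₁) ≈ 15.02 → 16 more payments.
Total paid = 33·$380.72 + $8.30 = $12,572.06; interest = $12,572.06 − $11,500.00 = $1,072.06.

$1,072.06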